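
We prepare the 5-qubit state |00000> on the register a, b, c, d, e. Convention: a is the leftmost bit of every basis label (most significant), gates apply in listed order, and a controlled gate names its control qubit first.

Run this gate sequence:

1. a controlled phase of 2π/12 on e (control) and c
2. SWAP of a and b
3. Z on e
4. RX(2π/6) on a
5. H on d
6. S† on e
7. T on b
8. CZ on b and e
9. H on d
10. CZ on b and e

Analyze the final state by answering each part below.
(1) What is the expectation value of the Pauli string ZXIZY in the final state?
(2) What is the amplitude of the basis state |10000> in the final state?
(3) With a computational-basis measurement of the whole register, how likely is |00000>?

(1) The expectation value of ZXIZY is 0.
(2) |10000> carries amplitude -I/2 in the final state.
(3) Outcome |00000> occurs with probability 3/4.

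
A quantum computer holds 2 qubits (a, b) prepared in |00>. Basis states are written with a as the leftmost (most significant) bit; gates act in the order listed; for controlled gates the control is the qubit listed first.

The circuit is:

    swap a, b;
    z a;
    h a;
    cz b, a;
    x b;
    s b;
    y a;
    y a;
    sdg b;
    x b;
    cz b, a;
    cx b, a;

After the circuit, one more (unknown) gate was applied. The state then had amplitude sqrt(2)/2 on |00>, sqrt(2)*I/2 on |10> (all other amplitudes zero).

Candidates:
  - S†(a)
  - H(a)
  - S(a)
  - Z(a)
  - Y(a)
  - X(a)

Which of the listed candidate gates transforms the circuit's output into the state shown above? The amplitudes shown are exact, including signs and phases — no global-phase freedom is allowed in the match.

The unique candidate consistent with the amplitudes is S(a). Key observation: the block from step 4 through step 11 cancels to the identity and can be dropped.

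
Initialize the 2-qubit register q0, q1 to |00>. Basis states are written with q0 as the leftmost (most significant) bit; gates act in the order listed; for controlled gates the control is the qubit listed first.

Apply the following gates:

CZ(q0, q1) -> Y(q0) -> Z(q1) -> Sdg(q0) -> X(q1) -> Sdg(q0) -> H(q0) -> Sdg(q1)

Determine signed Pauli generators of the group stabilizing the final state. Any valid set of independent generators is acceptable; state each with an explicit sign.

The stabilizer group can be generated by -XI, -IZ, among other valid generating sets.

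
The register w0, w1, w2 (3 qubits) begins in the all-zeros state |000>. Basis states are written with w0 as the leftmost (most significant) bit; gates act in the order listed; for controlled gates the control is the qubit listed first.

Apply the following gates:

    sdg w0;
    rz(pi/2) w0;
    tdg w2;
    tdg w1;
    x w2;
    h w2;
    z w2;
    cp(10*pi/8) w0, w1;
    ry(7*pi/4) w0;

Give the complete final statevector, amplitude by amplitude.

After the circuit, the state carries amplitude sqrt(2*sqrt(2) + 4)*exp(3*I*pi/4)/4 on |000>, sqrt(2*sqrt(2) + 4)*exp(3*I*pi/4)/4 on |001>, 0 on |010>, 0 on |011>, -sqrt(4 - 2*sqrt(2))*exp(3*I*pi/4)/4 on |100>, -sqrt(4 - 2*sqrt(2))*exp(3*I*pi/4)/4 on |101>, 0 on |110>, 0 on |111>.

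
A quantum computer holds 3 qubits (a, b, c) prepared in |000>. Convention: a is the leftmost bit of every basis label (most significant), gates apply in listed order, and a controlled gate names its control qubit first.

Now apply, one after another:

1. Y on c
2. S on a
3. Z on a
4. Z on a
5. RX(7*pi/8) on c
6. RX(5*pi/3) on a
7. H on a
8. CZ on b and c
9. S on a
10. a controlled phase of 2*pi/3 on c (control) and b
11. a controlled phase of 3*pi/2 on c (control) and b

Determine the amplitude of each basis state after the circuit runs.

After the circuit, the state carries amplitude -(sqrt(6) + sqrt(2)*I)*cos(pi/16)/4 on |000>, (sqrt(2) - sqrt(6)*I)*sin(pi/16)/4 on |001>, 0 on |010>, 0 on |011>, -(sqrt(2) + sqrt(6)*I)*cos(pi/16)/4 on |100>, (sqrt(6) - sqrt(2)*I)*sin(pi/16)/4 on |101>, 0 on |110>, 0 on |111>.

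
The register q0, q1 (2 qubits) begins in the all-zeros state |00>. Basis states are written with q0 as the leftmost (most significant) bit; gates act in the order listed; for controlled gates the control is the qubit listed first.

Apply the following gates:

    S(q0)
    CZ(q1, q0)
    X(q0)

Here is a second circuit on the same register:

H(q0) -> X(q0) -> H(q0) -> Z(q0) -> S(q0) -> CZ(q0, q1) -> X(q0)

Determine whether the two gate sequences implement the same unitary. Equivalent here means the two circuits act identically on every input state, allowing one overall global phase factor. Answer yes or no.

Yes, they are equivalent — the unitaries differ by at most a global phase.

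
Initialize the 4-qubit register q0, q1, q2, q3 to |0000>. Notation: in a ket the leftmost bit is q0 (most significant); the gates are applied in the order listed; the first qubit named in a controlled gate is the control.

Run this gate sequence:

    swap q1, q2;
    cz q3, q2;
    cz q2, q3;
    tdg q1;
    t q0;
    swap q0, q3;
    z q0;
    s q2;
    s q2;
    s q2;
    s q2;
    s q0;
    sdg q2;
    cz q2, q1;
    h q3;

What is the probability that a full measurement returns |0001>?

The probability of measuring |0001> is 1/2. Key observation: gates 8-11 undo each other exactly, leaving only the rest of the circuit to track.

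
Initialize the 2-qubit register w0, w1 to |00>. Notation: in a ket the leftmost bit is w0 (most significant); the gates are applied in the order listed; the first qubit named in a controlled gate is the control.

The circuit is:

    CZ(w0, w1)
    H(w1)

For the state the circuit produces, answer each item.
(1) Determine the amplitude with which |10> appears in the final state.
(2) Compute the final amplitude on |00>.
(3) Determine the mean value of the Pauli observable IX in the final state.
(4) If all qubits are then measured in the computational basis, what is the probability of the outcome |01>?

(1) |10> carries amplitude 0 in the final state.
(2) |00> carries amplitude sqrt(2)/2 in the final state.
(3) The expectation value of IX is 1.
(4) The probability of measuring |01> is 1/2.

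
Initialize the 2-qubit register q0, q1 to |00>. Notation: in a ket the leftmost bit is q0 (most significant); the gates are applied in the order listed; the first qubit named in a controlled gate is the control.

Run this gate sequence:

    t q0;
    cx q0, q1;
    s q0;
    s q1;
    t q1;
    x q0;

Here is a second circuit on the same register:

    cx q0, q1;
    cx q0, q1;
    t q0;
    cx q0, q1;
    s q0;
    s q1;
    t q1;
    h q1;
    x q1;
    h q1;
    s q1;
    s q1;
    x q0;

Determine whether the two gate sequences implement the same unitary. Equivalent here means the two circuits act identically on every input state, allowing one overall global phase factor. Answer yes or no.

Yes: on every input state the two circuits agree up to one overall phase factor.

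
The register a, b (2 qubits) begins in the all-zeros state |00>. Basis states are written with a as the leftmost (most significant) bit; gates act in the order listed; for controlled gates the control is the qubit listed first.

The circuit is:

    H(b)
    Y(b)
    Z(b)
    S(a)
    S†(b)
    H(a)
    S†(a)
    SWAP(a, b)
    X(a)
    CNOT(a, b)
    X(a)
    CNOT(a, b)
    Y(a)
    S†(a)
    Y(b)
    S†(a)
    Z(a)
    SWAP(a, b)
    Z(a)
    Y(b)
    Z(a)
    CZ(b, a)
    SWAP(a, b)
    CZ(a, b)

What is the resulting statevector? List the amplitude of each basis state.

After the circuit, the state carries amplitude -1/2 on |00>, -I/2 on |01>, I/2 on |10>, -1/2 on |11>.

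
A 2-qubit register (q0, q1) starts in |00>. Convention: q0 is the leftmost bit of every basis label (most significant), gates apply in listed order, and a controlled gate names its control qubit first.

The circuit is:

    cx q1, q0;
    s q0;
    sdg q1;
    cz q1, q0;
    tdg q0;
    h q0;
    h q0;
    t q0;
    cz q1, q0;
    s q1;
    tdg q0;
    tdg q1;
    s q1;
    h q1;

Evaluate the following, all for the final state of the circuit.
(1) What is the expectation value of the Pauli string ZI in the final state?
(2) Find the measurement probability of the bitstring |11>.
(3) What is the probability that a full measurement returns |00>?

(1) The observable ZI averages to 1.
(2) Outcome |11> occurs with probability 0.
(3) The probability of measuring |00> is 1/2.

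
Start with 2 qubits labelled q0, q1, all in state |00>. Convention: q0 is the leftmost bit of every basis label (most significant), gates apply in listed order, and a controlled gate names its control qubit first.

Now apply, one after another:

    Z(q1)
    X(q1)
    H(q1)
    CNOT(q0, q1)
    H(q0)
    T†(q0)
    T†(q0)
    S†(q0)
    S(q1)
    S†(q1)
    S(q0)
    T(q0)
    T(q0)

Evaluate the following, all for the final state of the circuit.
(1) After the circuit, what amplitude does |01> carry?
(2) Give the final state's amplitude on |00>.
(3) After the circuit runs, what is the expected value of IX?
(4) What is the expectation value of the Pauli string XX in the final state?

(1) The amplitude on |01> is -1/2. Key observation: the block from step 6 through step 13 cancels to the identity and can be dropped.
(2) |00> carries amplitude 1/2 in the final state.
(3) In the final state, IX has expectation -1.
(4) The expectation value of XX is -1.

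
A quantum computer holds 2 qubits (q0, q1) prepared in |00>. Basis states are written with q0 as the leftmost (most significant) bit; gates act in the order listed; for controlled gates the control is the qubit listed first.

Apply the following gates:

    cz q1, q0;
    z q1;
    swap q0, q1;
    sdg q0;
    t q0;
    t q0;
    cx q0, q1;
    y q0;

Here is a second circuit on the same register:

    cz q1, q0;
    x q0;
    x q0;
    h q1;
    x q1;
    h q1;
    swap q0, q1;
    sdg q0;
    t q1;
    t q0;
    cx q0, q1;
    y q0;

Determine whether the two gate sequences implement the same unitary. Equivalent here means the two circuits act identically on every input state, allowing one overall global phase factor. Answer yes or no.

No — the two circuits implement different unitaries, even allowing a global phase.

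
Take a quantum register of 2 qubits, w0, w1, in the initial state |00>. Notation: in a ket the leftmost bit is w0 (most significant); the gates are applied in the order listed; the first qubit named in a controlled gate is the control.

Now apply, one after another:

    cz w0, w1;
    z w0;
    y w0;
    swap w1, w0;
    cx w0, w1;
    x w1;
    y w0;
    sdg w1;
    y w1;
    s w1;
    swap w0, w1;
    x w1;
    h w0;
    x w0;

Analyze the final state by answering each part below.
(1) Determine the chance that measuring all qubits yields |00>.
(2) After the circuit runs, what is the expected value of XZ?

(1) A full measurement returns |00> with probability 1/2.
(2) The expectation value of XZ is -1.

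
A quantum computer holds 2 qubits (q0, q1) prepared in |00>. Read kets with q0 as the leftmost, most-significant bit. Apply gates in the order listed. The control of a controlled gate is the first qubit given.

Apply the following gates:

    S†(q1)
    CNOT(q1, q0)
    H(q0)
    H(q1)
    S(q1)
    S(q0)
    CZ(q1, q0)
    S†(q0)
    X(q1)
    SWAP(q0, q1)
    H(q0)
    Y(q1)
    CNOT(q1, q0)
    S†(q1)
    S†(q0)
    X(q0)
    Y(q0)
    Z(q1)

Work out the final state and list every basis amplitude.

After the circuit, the state carries amplitude sqrt(2)*(-1 + I)/4 on |00>, sqrt(2)*(-1 - I)/4 on |01>, sqrt(2)*(-1 + I)/4 on |10>, sqrt(2)*(-1 - I)/4 on |11>.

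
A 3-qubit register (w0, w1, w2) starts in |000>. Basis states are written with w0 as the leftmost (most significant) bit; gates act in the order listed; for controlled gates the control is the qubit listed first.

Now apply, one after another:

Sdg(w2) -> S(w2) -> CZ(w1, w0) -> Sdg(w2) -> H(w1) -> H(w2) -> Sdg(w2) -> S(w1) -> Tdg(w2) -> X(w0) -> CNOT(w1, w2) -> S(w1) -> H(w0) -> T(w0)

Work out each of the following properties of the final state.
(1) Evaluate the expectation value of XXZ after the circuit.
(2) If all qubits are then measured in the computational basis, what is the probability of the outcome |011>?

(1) In the final state, XXZ has expectation 0.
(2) A full measurement returns |011> with probability 1/8.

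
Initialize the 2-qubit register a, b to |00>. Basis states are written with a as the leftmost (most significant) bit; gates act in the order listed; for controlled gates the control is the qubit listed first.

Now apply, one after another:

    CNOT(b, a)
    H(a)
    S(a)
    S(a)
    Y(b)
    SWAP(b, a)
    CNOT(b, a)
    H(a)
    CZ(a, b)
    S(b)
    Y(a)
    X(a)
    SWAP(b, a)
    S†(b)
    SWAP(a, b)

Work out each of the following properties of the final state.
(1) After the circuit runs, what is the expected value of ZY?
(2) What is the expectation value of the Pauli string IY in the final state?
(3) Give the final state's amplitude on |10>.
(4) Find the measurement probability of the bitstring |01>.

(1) The expectation value of ZY is 0.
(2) In the final state, IY has expectation -1.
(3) |10> carries amplitude I/2 in the final state.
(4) A full measurement returns |01> with probability 1/4.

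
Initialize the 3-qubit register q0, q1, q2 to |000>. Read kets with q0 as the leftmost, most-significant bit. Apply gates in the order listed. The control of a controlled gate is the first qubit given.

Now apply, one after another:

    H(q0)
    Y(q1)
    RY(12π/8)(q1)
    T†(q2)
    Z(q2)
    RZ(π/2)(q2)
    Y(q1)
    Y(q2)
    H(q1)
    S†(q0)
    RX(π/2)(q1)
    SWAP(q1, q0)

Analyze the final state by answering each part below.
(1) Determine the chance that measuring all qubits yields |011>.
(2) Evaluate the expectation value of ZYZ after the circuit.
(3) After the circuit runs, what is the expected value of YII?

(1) Outcome |011> occurs with probability 1/4.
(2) The observable ZYZ averages to 0.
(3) In the final state, YII has expectation 1.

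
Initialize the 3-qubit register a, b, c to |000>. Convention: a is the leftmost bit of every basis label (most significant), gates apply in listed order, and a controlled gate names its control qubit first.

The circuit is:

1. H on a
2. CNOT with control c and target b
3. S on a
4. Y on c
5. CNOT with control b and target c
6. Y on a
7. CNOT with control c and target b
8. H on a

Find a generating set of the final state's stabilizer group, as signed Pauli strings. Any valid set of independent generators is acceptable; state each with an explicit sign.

The stabilizer group can be generated by -YII, -IZI, -IIZ, among other valid generating sets.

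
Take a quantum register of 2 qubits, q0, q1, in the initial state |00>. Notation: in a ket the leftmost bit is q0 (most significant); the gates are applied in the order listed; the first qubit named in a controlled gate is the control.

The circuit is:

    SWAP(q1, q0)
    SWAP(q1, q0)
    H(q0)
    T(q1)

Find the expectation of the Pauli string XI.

In the final state, XI has expectation 1.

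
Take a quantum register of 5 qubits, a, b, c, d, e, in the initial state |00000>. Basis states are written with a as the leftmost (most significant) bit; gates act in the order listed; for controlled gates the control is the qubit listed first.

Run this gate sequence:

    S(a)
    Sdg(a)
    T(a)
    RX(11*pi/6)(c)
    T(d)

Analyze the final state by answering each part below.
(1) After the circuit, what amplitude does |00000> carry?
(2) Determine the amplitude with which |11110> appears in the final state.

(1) The final state's coefficient on |00000> equals -sqrt(6)/4 - sqrt(2)/4.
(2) The final state's coefficient on |11110> equals 0.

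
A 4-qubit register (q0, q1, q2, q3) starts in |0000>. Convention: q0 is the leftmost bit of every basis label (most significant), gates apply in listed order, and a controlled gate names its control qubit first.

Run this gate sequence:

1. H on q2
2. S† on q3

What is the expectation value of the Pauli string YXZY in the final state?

The observable YXZY averages to 0.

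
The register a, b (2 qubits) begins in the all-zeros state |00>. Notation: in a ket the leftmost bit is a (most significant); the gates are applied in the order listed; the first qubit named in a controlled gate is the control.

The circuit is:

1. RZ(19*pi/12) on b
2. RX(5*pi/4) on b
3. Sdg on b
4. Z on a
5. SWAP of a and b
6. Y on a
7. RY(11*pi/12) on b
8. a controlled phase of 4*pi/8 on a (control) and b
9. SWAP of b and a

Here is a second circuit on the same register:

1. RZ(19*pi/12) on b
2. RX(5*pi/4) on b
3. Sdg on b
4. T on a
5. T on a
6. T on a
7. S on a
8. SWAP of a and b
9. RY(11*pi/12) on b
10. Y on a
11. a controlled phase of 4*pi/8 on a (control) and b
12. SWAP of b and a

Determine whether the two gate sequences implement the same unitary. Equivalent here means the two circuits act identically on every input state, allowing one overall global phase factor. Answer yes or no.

No — the two circuits implement different unitaries, even allowing a global phase.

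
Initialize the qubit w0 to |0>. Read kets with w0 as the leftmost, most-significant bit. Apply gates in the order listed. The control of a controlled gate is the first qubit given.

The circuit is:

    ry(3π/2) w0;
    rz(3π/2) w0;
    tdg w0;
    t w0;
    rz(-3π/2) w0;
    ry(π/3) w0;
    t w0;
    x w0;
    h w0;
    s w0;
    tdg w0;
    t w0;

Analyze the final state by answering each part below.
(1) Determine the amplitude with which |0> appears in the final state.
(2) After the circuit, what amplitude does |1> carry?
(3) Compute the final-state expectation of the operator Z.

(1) The final state's coefficient on |0> equals -sqrt(3)/4 - 1/4 - exp(I*pi/4)/4 + sqrt(3)*exp(I*pi/4)/4. Key observation: the block from step 2 through step 5 cancels to the identity and can be dropped.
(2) |1> carries amplitude -exp(3*I*pi/4)/4 + I/4 + sqrt(3)*exp(3*I*pi/4)/4 + sqrt(3)*I/4 in the final state.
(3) In the final state, Z has expectation -sqrt(2)/4.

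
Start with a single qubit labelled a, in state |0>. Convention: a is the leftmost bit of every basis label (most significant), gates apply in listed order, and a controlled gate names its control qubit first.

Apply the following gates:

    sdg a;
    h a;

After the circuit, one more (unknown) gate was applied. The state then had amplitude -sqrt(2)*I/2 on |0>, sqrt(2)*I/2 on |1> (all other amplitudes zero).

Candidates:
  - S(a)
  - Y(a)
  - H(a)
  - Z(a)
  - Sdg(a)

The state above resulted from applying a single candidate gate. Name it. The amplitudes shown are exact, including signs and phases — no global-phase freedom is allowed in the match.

The applied gate was Y(a).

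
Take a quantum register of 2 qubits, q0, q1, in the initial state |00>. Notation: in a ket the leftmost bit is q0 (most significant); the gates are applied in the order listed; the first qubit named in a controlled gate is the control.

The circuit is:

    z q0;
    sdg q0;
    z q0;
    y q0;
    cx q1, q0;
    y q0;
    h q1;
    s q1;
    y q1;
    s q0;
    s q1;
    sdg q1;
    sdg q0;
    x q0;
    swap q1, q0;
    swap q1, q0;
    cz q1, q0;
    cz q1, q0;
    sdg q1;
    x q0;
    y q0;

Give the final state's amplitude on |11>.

The amplitude on |11> is sqrt(2)*I/2.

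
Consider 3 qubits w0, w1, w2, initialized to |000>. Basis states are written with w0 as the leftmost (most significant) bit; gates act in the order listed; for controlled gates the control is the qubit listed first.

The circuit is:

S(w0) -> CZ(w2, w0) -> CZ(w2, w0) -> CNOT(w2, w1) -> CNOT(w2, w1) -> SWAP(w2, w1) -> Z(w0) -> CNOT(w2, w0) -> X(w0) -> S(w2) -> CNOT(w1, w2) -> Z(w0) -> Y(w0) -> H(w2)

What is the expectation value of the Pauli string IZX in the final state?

The expectation value of IZX is 1. Key observation: the block from step 2 through step 3 cancels to the identity and can be dropped.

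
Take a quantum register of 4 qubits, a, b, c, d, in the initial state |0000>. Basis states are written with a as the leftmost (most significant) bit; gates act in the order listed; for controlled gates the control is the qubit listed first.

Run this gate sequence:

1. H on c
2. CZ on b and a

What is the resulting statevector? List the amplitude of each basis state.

After the circuit, the state carries amplitude sqrt(2)/2 on |0000>, sqrt(2)/2 on |0010>, and 0 on every other basis state.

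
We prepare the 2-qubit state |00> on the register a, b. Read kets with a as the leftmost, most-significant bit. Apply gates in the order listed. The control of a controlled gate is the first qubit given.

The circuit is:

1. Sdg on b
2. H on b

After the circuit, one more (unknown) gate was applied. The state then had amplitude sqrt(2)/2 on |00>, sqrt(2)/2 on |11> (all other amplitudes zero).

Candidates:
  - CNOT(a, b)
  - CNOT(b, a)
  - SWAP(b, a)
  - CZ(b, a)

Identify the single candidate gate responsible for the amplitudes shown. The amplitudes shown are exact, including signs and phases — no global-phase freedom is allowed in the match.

The unique candidate consistent with the amplitudes is CNOT(b, a).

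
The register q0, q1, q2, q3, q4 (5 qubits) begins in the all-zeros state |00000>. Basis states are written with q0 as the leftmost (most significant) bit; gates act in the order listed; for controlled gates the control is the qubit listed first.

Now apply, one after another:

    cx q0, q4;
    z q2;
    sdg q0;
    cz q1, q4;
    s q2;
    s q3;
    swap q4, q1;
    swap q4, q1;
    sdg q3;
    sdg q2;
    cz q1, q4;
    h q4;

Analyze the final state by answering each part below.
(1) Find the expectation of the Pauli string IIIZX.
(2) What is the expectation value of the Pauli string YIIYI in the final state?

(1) In the final state, IIIZX has expectation 1. Key observation: gates 4-11 undo each other exactly, leaving only the rest of the circuit to track.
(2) In the final state, YIIYI has expectation 0.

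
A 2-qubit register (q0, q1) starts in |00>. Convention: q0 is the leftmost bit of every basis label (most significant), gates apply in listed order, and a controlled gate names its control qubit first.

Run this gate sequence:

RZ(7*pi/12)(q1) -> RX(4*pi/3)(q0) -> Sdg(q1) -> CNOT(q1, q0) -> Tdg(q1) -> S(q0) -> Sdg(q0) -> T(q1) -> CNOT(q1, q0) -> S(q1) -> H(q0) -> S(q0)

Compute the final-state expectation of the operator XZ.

The observable XZ averages to sqrt(3)/2.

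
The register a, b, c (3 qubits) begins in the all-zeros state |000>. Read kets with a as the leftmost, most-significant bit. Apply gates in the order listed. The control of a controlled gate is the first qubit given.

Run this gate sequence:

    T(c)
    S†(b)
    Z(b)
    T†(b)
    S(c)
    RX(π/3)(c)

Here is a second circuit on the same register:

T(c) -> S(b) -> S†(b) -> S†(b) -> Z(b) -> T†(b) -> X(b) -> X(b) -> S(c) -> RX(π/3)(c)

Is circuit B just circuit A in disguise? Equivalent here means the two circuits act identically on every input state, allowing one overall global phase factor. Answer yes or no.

Yes, they are equivalent — the unitaries differ by at most a global phase.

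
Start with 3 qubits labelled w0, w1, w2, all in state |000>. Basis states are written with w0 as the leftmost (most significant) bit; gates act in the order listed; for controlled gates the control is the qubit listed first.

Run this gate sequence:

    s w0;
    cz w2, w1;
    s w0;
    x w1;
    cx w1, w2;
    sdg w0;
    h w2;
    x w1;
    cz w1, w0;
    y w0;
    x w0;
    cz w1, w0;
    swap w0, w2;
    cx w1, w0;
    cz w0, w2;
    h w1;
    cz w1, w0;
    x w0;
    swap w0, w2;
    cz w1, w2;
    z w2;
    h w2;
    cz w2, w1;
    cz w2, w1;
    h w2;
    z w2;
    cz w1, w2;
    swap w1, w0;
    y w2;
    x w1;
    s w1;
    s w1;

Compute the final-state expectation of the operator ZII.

The observable ZII averages to 0. Key observation: the block from step 20 through step 27 cancels to the identity and can be dropped.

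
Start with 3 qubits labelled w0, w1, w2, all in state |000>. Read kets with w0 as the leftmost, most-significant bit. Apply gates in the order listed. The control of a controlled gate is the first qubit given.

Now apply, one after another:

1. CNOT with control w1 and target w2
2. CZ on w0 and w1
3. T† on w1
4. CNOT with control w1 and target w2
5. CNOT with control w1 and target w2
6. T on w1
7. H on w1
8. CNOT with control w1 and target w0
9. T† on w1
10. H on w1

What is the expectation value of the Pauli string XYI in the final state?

In the final state, XYI has expectation sqrt(2)/2. Key observation: gates 4-5 undo each other exactly, leaving only the rest of the circuit to track.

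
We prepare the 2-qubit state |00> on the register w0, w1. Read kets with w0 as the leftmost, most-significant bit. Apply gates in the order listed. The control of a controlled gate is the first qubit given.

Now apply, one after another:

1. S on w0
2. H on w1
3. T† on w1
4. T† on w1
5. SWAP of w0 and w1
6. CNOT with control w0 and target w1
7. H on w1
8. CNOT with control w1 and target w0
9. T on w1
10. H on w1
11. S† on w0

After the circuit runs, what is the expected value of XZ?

The observable XZ averages to sqrt(2)/2.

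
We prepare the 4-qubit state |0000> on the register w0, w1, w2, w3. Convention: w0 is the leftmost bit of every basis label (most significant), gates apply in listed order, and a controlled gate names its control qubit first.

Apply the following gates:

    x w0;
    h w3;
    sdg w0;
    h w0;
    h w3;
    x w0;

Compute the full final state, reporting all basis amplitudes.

The resulting statevector has amplitude sqrt(2)*I/2 on |0000>, -sqrt(2)*I/2 on |1000>, and 0 on every other basis state.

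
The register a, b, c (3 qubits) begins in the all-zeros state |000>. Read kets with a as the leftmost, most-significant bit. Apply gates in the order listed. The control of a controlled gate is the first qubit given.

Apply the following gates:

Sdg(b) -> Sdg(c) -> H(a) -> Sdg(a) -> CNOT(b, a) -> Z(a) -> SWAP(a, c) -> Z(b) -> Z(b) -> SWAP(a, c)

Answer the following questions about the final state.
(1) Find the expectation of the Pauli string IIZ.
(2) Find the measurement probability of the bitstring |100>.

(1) In the final state, IIZ has expectation 1. Key observation: the block from step 7 through step 10 cancels to the identity and can be dropped.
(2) Outcome |100> occurs with probability 1/2.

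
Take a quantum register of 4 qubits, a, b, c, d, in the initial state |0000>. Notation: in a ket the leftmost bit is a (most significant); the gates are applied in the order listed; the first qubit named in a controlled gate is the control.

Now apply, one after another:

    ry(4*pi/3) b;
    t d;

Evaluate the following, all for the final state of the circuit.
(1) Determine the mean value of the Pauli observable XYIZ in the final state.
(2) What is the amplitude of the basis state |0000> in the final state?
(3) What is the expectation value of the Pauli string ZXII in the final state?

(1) In the final state, XYIZ has expectation 0.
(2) The amplitude on |0000> is -1/2.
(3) The expectation value of ZXII is -sqrt(3)/2.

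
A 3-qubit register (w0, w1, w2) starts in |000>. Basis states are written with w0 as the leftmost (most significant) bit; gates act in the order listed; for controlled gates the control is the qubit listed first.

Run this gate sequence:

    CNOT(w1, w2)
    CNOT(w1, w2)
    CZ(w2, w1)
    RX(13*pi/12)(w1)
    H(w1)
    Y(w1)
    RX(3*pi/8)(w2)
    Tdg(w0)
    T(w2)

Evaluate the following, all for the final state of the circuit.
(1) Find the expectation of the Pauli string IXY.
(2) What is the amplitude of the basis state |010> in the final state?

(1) The expectation value of IXY is -sqrt(3)*sqrt(1/2 - sqrt(2)/4)*sqrt(sqrt(2)/4 + 1/2)*exp(I*pi/4)*sin(3*pi/16)*cos(3*pi/16) - sqrt(2)*exp(I*pi/4)*sin(3*pi/16)*cos(3*pi/16)/4 - sqrt(2)*exp(-I*pi/4)*sin(3*pi/16)*cos(3*pi/16)/4 - sqrt(3)*sqrt(1/2 - sqrt(2)/4)*sqrt(sqrt(2)/4 + 1/2)*exp(-I*pi/4)*sin(3*pi/16)*cos(3*pi/16). Key observation: gates 1-2 undo each other exactly, leaving only the rest of the circuit to track.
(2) |010> carries amplitude sqrt(2)*sqrt(1/2 - sqrt(2)/4)*cos(3*pi/16)/4 + sqrt(6)*sqrt(sqrt(2)/4 + 1/2)*cos(3*pi/16)/4 - sqrt(2)*I*sqrt(sqrt(2)/4 + 1/2)*cos(3*pi/16)/4 + sqrt(6)*I*sqrt(1/2 - sqrt(2)/4)*cos(3*pi/16)/4 in the final state.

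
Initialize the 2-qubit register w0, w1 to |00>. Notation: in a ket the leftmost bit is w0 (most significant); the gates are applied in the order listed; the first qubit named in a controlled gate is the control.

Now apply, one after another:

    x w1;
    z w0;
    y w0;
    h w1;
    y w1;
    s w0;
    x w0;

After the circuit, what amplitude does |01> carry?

The final state's coefficient on |01> equals -sqrt(2)*I/2.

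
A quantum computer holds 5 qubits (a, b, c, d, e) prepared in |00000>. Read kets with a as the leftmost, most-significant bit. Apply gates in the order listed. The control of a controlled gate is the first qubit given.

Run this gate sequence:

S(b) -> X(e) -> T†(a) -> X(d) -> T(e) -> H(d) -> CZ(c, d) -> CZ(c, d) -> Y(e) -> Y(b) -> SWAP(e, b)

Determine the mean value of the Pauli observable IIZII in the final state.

In the final state, IIZII has expectation 1. Key observation: steps 7-8 multiply out to the identity, so the circuit reduces to the remaining gates.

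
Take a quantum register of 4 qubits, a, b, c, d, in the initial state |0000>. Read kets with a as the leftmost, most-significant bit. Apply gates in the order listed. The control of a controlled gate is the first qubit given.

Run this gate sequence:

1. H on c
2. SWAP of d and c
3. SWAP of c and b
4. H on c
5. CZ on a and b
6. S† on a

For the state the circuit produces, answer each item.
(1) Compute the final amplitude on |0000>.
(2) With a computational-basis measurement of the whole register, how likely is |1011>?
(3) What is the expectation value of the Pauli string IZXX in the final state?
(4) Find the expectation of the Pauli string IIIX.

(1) The final state's coefficient on |0000> equals 1/2.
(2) The probability of measuring |1011> is 0.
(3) The observable IZXX averages to 1.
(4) In the final state, IIIX has expectation 1.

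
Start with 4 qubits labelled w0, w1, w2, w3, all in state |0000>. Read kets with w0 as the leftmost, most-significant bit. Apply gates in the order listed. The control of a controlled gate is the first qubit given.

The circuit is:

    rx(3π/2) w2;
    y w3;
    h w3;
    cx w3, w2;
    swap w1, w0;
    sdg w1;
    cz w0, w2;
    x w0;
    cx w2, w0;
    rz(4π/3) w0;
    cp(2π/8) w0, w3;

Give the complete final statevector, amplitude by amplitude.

After the circuit, the state carries amplitude -exp(I*pi/3)/2 on |0010>, -exp(5*I*pi/6)/2 on |0011>, exp(I*pi/6)/2 on |1000>, -exp(11*I*pi/12)/2 on |1001>, and 0 on every other basis state.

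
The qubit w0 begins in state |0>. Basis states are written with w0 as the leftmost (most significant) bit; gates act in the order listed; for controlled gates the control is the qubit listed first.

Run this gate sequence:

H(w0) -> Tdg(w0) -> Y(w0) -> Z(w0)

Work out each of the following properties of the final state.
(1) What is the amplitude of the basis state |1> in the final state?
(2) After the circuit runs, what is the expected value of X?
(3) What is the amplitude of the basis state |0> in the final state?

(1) The amplitude on |1> is -sqrt(2)*I/2.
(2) The expectation value of X is sqrt(2)/2.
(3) The amplitude on |0> is -sqrt(2)*exp(I*pi/4)/2.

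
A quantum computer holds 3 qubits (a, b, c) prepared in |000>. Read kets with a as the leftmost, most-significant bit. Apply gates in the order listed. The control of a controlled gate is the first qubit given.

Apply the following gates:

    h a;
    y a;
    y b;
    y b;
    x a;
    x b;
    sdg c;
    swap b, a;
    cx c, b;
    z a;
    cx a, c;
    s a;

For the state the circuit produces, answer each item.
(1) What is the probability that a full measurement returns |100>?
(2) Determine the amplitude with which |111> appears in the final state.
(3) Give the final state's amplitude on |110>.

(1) A full measurement returns |100> with probability 0.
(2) The amplitude on |111> is -sqrt(2)/2.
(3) The final state's coefficient on |110> equals 0.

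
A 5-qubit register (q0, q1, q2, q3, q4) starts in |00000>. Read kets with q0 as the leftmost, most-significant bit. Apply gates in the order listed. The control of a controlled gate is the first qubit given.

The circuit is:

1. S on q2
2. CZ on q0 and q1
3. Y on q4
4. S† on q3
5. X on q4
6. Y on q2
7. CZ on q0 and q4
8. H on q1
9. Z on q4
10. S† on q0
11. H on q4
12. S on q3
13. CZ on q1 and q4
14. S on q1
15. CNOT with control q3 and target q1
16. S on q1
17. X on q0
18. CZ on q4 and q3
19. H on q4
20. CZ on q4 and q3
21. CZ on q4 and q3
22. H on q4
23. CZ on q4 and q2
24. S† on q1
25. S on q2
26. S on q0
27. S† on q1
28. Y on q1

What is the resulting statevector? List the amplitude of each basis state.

After the circuit, the state carries amplitude -I/2 on |10100>, -I/2 on |10101>, I/2 on |11100>, -I/2 on |11101>, and 0 on every other basis state.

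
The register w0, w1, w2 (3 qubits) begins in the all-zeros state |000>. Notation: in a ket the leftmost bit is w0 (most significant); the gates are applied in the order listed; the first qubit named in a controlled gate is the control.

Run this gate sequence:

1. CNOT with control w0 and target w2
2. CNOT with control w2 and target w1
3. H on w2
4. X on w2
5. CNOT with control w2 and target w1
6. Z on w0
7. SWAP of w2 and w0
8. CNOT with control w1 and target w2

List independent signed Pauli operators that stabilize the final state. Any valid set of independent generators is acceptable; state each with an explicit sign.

The final state is stabilized by the group generated by +XXX, +ZIZ, +IZZ; other independent generating sets are equally valid.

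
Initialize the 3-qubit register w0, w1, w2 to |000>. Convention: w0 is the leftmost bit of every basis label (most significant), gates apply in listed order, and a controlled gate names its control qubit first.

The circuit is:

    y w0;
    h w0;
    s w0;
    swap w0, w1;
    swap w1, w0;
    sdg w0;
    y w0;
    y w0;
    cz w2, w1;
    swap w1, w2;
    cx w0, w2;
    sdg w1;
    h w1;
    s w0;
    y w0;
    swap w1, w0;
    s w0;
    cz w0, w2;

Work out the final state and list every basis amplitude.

After the circuit, the state carries amplitude 0 on |000>, -I/2 on |001>, -1/2 on |010>, 0 on |011>, 0 on |100>, -1/2 on |101>, -I/2 on |110>, 0 on |111>.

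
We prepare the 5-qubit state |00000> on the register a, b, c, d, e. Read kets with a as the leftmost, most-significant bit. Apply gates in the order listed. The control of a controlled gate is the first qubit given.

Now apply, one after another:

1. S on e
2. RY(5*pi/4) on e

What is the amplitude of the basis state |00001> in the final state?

The amplitude on |00001> is sqrt(sqrt(2) + 2)/2.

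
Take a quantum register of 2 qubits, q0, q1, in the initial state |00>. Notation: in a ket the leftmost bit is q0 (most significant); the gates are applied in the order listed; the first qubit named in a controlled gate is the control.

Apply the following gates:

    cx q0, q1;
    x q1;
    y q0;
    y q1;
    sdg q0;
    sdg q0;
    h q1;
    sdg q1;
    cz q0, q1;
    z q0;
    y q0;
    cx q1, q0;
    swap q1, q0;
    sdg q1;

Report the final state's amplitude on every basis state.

The final amplitudes are -sqrt(2)*I/2 on |00>, 0 on |01>, 0 on |10>, -sqrt(2)*I/2 on |11>.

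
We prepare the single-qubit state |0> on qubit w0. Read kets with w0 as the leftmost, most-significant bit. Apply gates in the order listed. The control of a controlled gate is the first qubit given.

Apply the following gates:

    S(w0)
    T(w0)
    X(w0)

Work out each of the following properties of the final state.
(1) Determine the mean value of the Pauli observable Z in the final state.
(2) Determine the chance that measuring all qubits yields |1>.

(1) In the final state, Z has expectation -1.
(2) The probability of measuring |1> is 1.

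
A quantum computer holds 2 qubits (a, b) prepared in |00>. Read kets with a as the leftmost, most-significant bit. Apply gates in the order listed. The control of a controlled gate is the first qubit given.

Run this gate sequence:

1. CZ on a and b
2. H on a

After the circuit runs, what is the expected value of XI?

The observable XI averages to 1.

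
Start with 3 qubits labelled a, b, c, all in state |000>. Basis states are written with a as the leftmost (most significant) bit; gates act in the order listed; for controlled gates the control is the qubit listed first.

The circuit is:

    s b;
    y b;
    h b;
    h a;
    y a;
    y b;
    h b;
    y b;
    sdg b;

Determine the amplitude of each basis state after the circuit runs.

After the circuit, the state carries amplitude sqrt(2)*I/2 on |010>, -sqrt(2)*I/2 on |110>, and 0 on every other basis state.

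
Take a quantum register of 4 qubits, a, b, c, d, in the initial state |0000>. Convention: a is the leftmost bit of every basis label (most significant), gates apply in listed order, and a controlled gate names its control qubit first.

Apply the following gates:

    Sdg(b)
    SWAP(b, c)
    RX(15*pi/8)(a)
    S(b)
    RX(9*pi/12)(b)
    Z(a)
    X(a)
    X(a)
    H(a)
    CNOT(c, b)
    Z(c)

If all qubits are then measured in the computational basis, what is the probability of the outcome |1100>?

The probability of measuring |1100> is sqrt(2)/8 + 1/4. Key observation: the block from step 7 through step 8 cancels to the identity and can be dropped.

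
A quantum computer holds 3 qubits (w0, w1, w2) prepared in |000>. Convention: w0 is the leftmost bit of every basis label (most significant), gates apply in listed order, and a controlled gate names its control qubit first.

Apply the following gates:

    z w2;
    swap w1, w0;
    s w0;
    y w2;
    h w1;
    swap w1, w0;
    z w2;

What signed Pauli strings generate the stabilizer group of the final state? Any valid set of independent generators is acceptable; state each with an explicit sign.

The final state is stabilized by the group generated by +XII, +IZI, -IIZ; other independent generating sets are equally valid.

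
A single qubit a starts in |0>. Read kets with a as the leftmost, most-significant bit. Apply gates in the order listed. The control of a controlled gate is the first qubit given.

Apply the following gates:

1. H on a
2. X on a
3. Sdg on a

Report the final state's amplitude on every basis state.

The final amplitudes are sqrt(2)/2 on |0>, -sqrt(2)*I/2 on |1>.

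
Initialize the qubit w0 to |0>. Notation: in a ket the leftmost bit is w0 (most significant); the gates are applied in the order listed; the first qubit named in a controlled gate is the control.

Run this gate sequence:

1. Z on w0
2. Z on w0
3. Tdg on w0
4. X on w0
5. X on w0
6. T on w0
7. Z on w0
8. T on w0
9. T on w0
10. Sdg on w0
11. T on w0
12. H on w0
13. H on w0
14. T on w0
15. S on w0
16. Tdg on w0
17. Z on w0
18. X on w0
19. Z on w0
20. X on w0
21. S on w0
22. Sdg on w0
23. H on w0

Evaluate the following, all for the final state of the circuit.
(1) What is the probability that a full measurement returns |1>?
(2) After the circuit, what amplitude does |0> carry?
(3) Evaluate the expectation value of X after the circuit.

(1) A full measurement returns |1> with probability 1/2. Key observation: steps 2-7 multiply out to the identity, so the circuit reduces to the remaining gates.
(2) The amplitude on |0> is -sqrt(2)/2.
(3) In the final state, X has expectation 1.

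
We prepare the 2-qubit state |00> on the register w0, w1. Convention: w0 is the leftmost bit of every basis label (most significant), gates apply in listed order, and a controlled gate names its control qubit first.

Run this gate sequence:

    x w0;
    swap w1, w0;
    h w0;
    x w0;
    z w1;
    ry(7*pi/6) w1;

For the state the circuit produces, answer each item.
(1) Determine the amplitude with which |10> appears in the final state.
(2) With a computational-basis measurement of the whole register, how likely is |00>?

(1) |10> carries amplitude 1/4 + sqrt(3)/4 in the final state.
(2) A full measurement returns |00> with probability sqrt(3)/8 + 1/4.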